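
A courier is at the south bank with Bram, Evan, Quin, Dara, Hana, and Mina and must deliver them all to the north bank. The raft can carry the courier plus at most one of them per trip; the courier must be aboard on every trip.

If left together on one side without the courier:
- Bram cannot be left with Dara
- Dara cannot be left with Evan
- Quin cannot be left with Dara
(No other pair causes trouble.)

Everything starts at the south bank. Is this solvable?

No

Following every safe sequence of crossings from the start, the most of the 6 that can be at the north bank as the raft arrives there on crossings 1, 3, 5, 7 is 1, 2, 3, 4 respectively; the best ever achieved is 4 of 6.
From crossing 9 on, no configuration arises that was not already reachable earlier: only 36 distinct safe configurations (who is on which side, and where the raft is) can ever be reached, none of them has everyone across, and every continuation just revisits them. So no valid plan exists.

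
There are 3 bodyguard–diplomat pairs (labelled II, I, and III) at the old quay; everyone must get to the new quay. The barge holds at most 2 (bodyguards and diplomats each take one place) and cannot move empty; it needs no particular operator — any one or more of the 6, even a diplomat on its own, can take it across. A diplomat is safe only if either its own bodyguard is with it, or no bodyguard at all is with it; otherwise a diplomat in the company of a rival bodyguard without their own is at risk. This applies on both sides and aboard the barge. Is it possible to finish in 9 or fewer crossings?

No

Counting alone: each trip to the new quay takes at most 2 across and each return brings at least 1 back, so after t trips out (and t−1 returns) at most 2t − (t−1) of the 6 are across; that first reaches 6 at t = 5, so at least 9 crossings are needed.
The safety rule pushes this higher. Following every safe sequence of crossings, the most of the 6 that can be at the new quay as the barge arrives there on crossing 9 is 5 — never all 6.
So the move cannot be finished within 9 crossings. (The shortest complete plan takes 11:)
1. bodyguard II and diplomat II cross → the new quay.
2. bodyguard II crosses ← the old quay.
3. diplomat I and diplomat III cross → the new quay.
4. diplomat II crosses ← the old quay.
5. bodyguard I and bodyguard III cross → the new quay.
6. bodyguard I and diplomat I cross ← the old quay.
7. bodyguard I and bodyguard II cross → the new quay.
8. diplomat III crosses ← the old quay.
9. diplomat I and diplomat II cross → the new quay.
10. bodyguard III crosses ← the old quay.
11. bodyguard III and diplomat III cross → the new quay.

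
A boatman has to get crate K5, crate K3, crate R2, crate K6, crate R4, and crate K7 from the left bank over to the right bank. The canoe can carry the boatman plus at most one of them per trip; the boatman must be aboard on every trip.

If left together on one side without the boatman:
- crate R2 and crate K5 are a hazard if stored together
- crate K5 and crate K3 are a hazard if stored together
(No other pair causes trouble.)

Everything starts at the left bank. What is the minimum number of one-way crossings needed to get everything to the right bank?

13

Counting alone: the boatman can take at most 1 across per trip to the right bank, so moving all 6 needs at least 6 loaded trips out, with a return between consecutive ones — at least 11 crossings.
The safety rule pushes this higher. Following every safe sequence of crossings, the most of the 6 that can be at the right bank as the canoe arrives there on crossing 11 is 5 — never all 6.
So no plan with fewer than 13 crossings exists, and this one achieves 13:
1. Boatman goes to the right bank with crate K5.  [the left bank: crate K3, crate K6, crate K7, crate R2, crate R4 | the right bank: crate K5]
2. Boatman goes back to the left bank alone.  [the left bank: crate K3, crate K6, crate K7, crate R2, crate R4 | the right bank: crate K5]
3. Boatman goes to the right bank with crate K3.  [the left bank: crate K6, crate K7, crate R2, crate R4 | the right bank: crate K3, crate K5]
4. Boatman goes back to the left bank with crate K5.  [the left bank: crate K5, crate K6, crate K7, crate R2, crate R4 | the right bank: crate K3]
5. Boatman goes to the right bank with crate R2.  [the left bank: crate K5, crate K6, crate K7, crate R4 | the right bank: crate K3, crate R2]
6. Boatman goes back to the left bank alone.  [the left bank: crate K5, crate K6, crate K7, crate R4 | the right bank: crate K3, crate R2]
7. Boatman goes to the right bank with crate K6.  [the left bank: crate K5, crate K7, crate R4 | the right bank: crate K3, crate K6, crate R2]
8. Boatman goes back to the left bank alone.  [the left bank: crate K5, crate K7, crate R4 | the right bank: crate K3, crate K6, crate R2]
9. Boatman goes to the right bank with crate R4.  [the left bank: crate K5, crate K7 | the right bank: crate K3, crate K6, crate R2, crate R4]
10. Boatman goes back to the left bank alone.  [the left bank: crate K5, crate K7 | the right bank: crate K3, crate K6, crate R2, crate R4]
11. Boatman goes to the right bank with crate K7.  [the left bank: crate K5 | the right bank: crate K3, crate K6, crate K7, crate R2, crate R4]
12. Boatman goes back to the left bank alone.  [the left bank: crate K5 | the right bank: crate K3, crate K6, crate K7, crate R2, crate R4]
13. Boatman goes to the right bank with crate K5.  [the left bank: — | the right bank: crate K3, crate K5, crate K6, crate K7, crate R2, crate R4]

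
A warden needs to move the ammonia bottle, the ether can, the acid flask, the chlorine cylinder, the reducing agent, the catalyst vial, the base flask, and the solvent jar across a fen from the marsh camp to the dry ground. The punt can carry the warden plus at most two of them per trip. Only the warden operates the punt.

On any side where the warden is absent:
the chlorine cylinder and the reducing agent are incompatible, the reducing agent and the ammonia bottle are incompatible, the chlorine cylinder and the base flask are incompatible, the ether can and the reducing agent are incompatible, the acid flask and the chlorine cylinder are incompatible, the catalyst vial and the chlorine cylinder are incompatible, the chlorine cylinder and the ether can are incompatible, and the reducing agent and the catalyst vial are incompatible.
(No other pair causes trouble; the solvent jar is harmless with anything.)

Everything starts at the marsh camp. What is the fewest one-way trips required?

Counting alone: the warden can take at most 2 across per trip to the dry ground, so moving all 8 needs at least 4 loaded trips out, with a return between consecutive ones — at least 7 crossings.
The safety rule pushes this higher. Following every safe sequence of crossings, the most of the 8 that can be at the dry ground as the punt arrives there on crossings 7, 9, 11 is 5, 6, 7 respectively — never all 8.
So no plan with fewer than 13 crossings exists, and this one achieves 13:
1. Warden goes to the dry ground with the chlorine cylinder and the reducing agent.
2. Warden goes back to the marsh camp with the chlorine cylinder.
3. Warden goes to the dry ground with the ammonia bottle and the chlorine cylinder.
4. Warden goes back to the marsh camp with the reducing agent.
5. Warden goes to the dry ground with the catalyst vial and the ether can.
6. Warden goes back to the marsh camp with the chlorine cylinder.
7. Warden goes to the dry ground with the acid flask and the chlorine cylinder.
8. Warden goes back to the marsh camp with the chlorine cylinder.
9. Warden goes to the dry ground with the base flask and the chlorine cylinder.
10. Warden goes back to the marsh camp with the chlorine cylinder.
11. Warden goes to the dry ground with the chlorine cylinder and the solvent jar.
12. Warden goes back to the marsh camp with the chlorine cylinder.
13. Warden goes to the dry ground with the chlorine cylinder and the reducing agent.

13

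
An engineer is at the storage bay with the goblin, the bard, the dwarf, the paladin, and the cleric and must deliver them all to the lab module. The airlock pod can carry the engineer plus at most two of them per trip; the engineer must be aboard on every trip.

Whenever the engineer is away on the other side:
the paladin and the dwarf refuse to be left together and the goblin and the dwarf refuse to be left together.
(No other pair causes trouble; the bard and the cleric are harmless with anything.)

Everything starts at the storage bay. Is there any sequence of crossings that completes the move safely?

1. Engineer goes to the lab module with the dwarf.
2. Engineer goes back to the storage bay alone.
3. Engineer goes to the lab module with the bard and the cleric.
4. Engineer goes back to the storage bay alone.
5. Engineer goes to the lab module with the goblin and the paladin.

Yes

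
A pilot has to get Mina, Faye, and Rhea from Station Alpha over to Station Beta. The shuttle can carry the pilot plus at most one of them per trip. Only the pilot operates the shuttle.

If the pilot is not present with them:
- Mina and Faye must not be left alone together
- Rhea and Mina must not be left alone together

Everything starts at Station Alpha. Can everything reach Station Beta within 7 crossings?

Yes — this plan uses 7 crossings (≤ 7):
1. Pilot goes to Station Beta with Mina.  [Station Alpha: Faye, Rhea | Station Beta: Mina]
2. Pilot goes back to Station Alpha alone.  [Station Alpha: Faye, Rhea | Station Beta: Mina]
3. Pilot goes to Station Beta with Faye.  [Station Alpha: Rhea | Station Beta: Faye, Mina]
4. Pilot goes back to Station Alpha with Mina.  [Station Alpha: Mina, Rhea | Station Beta: Faye]
5. Pilot goes to Station Beta with Rhea.  [Station Alpha: Mina | Station Beta: Faye, Rhea]
6. Pilot goes back to Station Alpha alone.  [Station Alpha: Mina | Station Beta: Faye, Rhea]
7. Pilot goes to Station Beta with Mina.  [Station Alpha: — | Station Beta: Faye, Mina, Rhea]

Yes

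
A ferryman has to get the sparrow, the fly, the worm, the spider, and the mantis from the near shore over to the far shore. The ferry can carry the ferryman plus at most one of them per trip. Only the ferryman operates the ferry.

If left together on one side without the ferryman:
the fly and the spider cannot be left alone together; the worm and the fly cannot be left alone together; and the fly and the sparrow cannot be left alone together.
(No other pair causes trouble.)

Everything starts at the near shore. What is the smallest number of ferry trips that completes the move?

Following every safe sequence of crossings from the start, the most of the 5 that can be at the far shore as the ferry arrives there on crossings 1, 3, 5 is 1, 2, 3 respectively; the best ever achieved is 3 of 5.
From crossing 7 on, no configuration arises that was not already reachable earlier: only 18 distinct safe configurations (who is on which side, and where the ferry is) can ever be reached, none of them has everyone across, and every continuation just revisits them. So no valid plan exists.

impossible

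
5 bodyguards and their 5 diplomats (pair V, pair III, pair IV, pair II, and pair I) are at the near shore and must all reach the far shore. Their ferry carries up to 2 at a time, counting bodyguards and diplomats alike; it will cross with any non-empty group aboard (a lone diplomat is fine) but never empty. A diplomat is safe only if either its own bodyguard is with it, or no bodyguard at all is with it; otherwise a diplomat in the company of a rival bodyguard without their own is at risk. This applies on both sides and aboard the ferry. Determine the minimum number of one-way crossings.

Following every safe sequence of crossings from the start, the most of the 10 that can be at the far shore as the ferry arrives there on crossings 1, 3, 5, 7 is 2, 3, 4, 5 respectively; the best ever achieved is 5 of 10.
From crossing 9 on, no configuration arises that was not already reachable earlier: only 82 distinct safe configurations (who is on which side, and where the ferry is) can ever be reached, none of them has everyone across, and every continuation just revisits them. So no valid plan exists.

impossible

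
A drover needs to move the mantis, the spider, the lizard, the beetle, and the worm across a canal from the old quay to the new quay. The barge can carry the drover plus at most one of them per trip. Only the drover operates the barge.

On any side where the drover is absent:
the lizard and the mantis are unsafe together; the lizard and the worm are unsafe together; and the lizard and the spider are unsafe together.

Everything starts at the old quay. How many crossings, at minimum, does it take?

impossible

Following every safe sequence of crossings from the start, the most of the 5 that can be at the new quay as the barge arrives there on crossings 1, 3, 5 is 1, 2, 3 respectively; the best ever achieved is 3 of 5.
From crossing 7 on, no configuration arises that was not already reachable earlier: only 18 distinct safe configurations (who is on which side, and where the barge is) can ever be reached, none of them has everyone across, and every continuation just revisits them. So no valid plan exists.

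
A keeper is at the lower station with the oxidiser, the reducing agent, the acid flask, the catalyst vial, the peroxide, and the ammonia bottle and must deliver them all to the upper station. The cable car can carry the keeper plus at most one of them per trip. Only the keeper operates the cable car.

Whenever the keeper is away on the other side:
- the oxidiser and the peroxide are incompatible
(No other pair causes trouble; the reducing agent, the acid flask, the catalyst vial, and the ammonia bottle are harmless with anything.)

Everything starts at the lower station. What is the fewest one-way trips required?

Counting alone: the keeper can take at most 1 across per trip to the upper station, so moving all 6 needs at least 6 loaded trips out, with a return between consecutive ones — at least 11 crossings.
The plan below uses exactly 11 crossings, so it is optimal:
1. Keeper goes to the upper station with the oxidiser.
2. Keeper goes back to the lower station alone.
3. Keeper goes to the upper station with the reducing agent.
4. Keeper goes back to the lower station alone.
5. Keeper goes to the upper station with the acid flask.
6. Keeper goes back to the lower station alone.
7. Keeper goes to the upper station with the catalyst vial.
8. Keeper goes back to the lower station alone.
9. Keeper goes to the upper station with the ammonia bottle.
10. Keeper goes back to the lower station alone.
11. Keeper goes to the upper station with the peroxide.

11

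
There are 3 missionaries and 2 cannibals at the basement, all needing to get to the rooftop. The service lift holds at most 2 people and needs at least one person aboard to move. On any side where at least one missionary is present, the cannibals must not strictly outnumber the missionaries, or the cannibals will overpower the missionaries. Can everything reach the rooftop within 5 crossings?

Counting alone: each trip to the rooftop takes at most 2 across and each return brings at least 1 back, so after t trips out (and t−1 returns) at most 2t − (t−1) of the 5 are across; that first reaches 5 at t = 4, so at least 7 crossings are needed.
Since 5 < 7, 5 crossings cannot be enough. (The shortest complete plan in fact takes 7:)
1. 2 cannibals → the rooftop.  (the basement: 3M 0C; the rooftop: 0M 2C)
2. 1 cannibal ← the basement.  (the basement: 3M 1C; the rooftop: 0M 1C)
3. 2 missionaries → the rooftop.  (the basement: 1M 1C; the rooftop: 2M 1C)
4. 1 missionary ← the basement.  (the basement: 2M 1C; the rooftop: 1M 1C)
5. 1 missionary and 1 cannibal → the rooftop.  (the basement: 1M 0C; the rooftop: 2M 2C)
6. 1 cannibal ← the basement.  (the basement: 1M 1C; the rooftop: 2M 1C)
7. 1 missionary and 1 cannibal → the rooftop.  (the basement: 0M 0C; the rooftop: 3M 2C)

No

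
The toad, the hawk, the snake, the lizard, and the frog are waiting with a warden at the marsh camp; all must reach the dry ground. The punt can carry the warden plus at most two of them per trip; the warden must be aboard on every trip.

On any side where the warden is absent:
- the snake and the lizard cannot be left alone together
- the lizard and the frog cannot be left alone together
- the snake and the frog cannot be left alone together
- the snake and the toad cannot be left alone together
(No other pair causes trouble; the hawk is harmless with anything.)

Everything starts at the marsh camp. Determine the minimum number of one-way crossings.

Counting alone: the warden can take at most 2 across per trip to the dry ground, so moving all 5 needs at least 3 loaded trips out, with a return between consecutive ones — at least 5 crossings.
The safety rule pushes this higher. Following every safe sequence of crossings, the most of the 5 that can be at the dry ground as the punt arrives there on crossing 5 is 4 — never all 5.
So no plan with fewer than 7 crossings exists, and this one achieves 7:
1. Warden goes to the dry ground with the lizard and the snake.
2. Warden goes back to the marsh camp with the snake.
3. Warden goes to the dry ground with the snake and the toad.
4. Warden goes back to the marsh camp with the snake.
5. Warden goes to the dry ground with the hawk and the snake.
6. Warden goes back to the marsh camp with the snake.
7. Warden goes to the dry ground with the frog and the snake.

7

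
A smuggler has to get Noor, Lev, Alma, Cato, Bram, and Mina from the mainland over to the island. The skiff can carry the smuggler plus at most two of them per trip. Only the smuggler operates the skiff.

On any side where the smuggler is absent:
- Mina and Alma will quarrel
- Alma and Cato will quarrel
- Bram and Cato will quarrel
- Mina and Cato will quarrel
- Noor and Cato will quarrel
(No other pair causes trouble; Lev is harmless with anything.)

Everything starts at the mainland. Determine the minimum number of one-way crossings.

Counting alone: the smuggler can take at most 2 across per trip to the island, so moving all 6 needs at least 3 loaded trips out, with a return between consecutive ones — at least 5 crossings.
The safety rule pushes this higher. Following every safe sequence of crossings, the most of the 6 that can be at the island as the skiff arrives there on crossings 5, 7 is 4, 5 respectively — never all 6.
So no plan with fewer than 9 crossings exists, and this one achieves 9:
1. Smuggler goes to the island with Alma and Cato.
2. Smuggler goes back to the mainland with Alma.
3. Smuggler goes to the island with Alma and Noor.
4. Smuggler goes back to the mainland with Cato.
5. Smuggler goes to the island with Cato and Lev.
6. Smuggler goes back to the mainland with Cato.
7. Smuggler goes to the island with Bram and Cato.
8. Smuggler goes back to the mainland with Cato.
9. Smuggler goes to the island with Cato and Mina.

9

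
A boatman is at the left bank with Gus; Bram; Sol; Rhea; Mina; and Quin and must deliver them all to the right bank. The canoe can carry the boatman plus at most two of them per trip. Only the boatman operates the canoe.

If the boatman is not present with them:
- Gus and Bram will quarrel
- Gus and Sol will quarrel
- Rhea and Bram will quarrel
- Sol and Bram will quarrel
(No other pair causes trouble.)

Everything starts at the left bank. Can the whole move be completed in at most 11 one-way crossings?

Yes

Yes — this plan uses 9 crossings (≤ 11):
1. Boatman goes to the right bank with Bram and Gus.  [the left bank: Mina, Quin, Rhea, Sol | the right bank: Bram, Gus]
2. Boatman goes back to the left bank with Gus.  [the left bank: Gus, Mina, Quin, Rhea, Sol | the right bank: Bram]
3. Boatman goes to the right bank with Gus and Rhea.  [the left bank: Mina, Quin, Sol | the right bank: Bram, Gus, Rhea]
4. Boatman goes back to the left bank with Bram.  [the left bank: Bram, Mina, Quin, Sol | the right bank: Gus, Rhea]
5. Boatman goes to the right bank with Bram and Mina.  [the left bank: Quin, Sol | the right bank: Bram, Gus, Mina, Rhea]
6. Boatman goes back to the left bank with Bram.  [the left bank: Bram, Quin, Sol | the right bank: Gus, Mina, Rhea]
7. Boatman goes to the right bank with Bram and Quin.  [the left bank: Sol | the right bank: Bram, Gus, Mina, Quin, Rhea]
8. Boatman goes back to the left bank with Bram.  [the left bank: Bram, Sol | the right bank: Gus, Mina, Quin, Rhea]
9. Boatman goes to the right bank with Bram and Sol.  [the left bank: — | the right bank: Bram, Gus, Mina, Quin, Rhea, Sol]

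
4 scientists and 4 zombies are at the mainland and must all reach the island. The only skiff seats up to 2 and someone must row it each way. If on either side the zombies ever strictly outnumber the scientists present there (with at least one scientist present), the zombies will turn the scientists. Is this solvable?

No

Following every safe sequence of crossings from the start, the most of the 8 that can be at the island as the skiff arrives there on crossings 1, 3, 5 is 2, 3, 4 respectively; the best ever achieved is 4 of 8.
From crossing 7 on, no configuration arises that was not already reachable earlier: only 11 distinct safe configurations (who is on which side, and where the skiff is) can ever be reached, none of them has everyone across, and every continuation just revisits them. They are: 0 scientists + 0 zombies across (skiff back at the start); 0 scientists + 1 zombie across (skiff there); 0 scientists + 1 zombie across (skiff back at the start); 0 scientists + 2 zombies across (skiff there); 0 scientists + 2 zombies across (skiff back at the start); 0 scientists + 3 zombies across (skiff there); 0 scientists + 3 zombies across (skiff back at the start); 0 scientists + 4 zombies across (skiff there); 1 scientist + 1 zombie across (skiff there); 1 scientist + 1 zombie across (skiff back at the start); 2 scientists + 2 zombies across (skiff there). So no valid plan exists.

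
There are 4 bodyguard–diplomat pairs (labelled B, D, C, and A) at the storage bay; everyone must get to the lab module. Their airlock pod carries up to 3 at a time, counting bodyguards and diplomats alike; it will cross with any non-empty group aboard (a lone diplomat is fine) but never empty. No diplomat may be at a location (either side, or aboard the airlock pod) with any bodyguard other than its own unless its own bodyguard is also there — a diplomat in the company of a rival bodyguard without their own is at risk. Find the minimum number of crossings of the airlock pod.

9

Counting alone: each trip to the lab module takes at most 3 across and each return brings at least 1 back, so after t trips out (and t−1 returns) at most 3t − (t−1) of the 8 are across; that first reaches 8 at t = 4, so at least 7 crossings are needed.
The safety rule pushes this higher. Following every safe sequence of crossings, the most of the 8 that can be at the lab module as the airlock pod arrives there on crossing 7 is 7 — never all 8.
So no plan with fewer than 9 crossings exists, and this one achieves 9:
1. bodyguard B and diplomat B cross → the lab module.
2. bodyguard B crosses ← the storage bay.
3. bodyguard B, bodyguard D, and diplomat D cross → the lab module.
4. bodyguard B and diplomat B cross ← the storage bay.
5. bodyguard A, bodyguard B, and bodyguard C cross → the lab module.
6. diplomat D crosses ← the storage bay.
7. diplomat B and diplomat D cross → the lab module.
8. diplomat B crosses ← the storage bay.
9. diplomat A, diplomat B, and diplomat C cross → the lab module.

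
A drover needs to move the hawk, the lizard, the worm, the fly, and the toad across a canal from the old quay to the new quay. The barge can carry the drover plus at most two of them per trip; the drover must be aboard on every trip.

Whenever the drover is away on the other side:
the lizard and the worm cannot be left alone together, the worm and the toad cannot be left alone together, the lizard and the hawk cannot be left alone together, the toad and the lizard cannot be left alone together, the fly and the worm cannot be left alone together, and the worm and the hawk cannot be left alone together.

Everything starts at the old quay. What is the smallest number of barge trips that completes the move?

7

Counting alone: the drover can take at most 2 across per trip to the new quay, so moving all 5 needs at least 3 loaded trips out, with a return between consecutive ones — at least 5 crossings.
The safety rule pushes this higher. Following every safe sequence of crossings, the most of the 5 that can be at the new quay as the barge arrives there on crossing 5 is 4 — never all 5.
So no plan with fewer than 7 crossings exists, and this one achieves 7:
1. Drover goes to the new quay with the lizard and the worm.  [the old quay: the fly, the hawk, the toad | the new quay: the lizard, the worm]
2. Drover goes back to the old quay with the lizard.  [the old quay: the fly, the hawk, the lizard, the toad | the new quay: the worm]
3. Drover goes to the new quay with the hawk and the toad.  [the old quay: the fly, the lizard | the new quay: the hawk, the toad, the worm]
4. Drover goes back to the old quay with the worm.  [the old quay: the fly, the lizard, the worm | the new quay: the hawk, the toad]
5. Drover goes to the new quay with the fly and the lizard.  [the old quay: the worm | the new quay: the fly, the hawk, the lizard, the toad]
6. Drover goes back to the old quay with the lizard.  [the old quay: the lizard, the worm | the new quay: the fly, the hawk, the toad]
7. Drover goes to the new quay with the lizard and the worm.  [the old quay: — | the new quay: the fly, the hawk, the lizard, the toad, the worm]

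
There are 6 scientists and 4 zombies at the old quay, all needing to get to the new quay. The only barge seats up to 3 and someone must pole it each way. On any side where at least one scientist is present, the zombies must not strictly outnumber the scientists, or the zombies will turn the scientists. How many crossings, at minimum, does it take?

Counting alone: each trip to the new quay takes at most 3 across and each return brings at least 1 back, so after t trips out (and t−1 returns) at most 3t − (t−1) of the 10 are across; that first reaches 10 at t = 5, so at least 9 crossings are needed.
The plan below uses exactly 9 crossings, so it is optimal:
1. 2 zombies → the new quay.  (the old quay: 6S 2Z; the new quay: 0S 2Z)
2. 1 zombie ← the old quay.  (the old quay: 6S 3Z; the new quay: 0S 1Z)
3. 3 zombies → the new quay.  (the old quay: 6S 0Z; the new quay: 0S 4Z)
4. 1 zombie ← the old quay.  (the old quay: 6S 1Z; the new quay: 0S 3Z)
5. 3 scientists → the new quay.  (the old quay: 3S 1Z; the new quay: 3S 3Z)
6. 1 zombie ← the old quay.  (the old quay: 3S 2Z; the new quay: 3S 2Z)
7. 1 scientist and 2 zombies → the new quay.  (the old quay: 2S 0Z; the new quay: 4S 4Z)
8. 1 zombie ← the old quay.  (the old quay: 2S 1Z; the new quay: 4S 3Z)
9. 2 scientists and 1 zombie → the new quay.  (the old quay: 0S 0Z; the new quay: 6S 4Z)

9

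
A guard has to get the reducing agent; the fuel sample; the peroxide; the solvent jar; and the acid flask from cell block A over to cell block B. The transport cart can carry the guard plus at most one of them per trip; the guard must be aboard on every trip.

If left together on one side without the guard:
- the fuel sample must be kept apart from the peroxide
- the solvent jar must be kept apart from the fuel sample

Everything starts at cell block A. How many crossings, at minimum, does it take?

11

Counting alone: the guard can take at most 1 across per trip to cell block B, so moving all 5 needs at least 5 loaded trips out, with a return between consecutive ones — at least 9 crossings.
The safety rule pushes this higher. Following every safe sequence of crossings, the most of the 5 that can be at cell block B as the transport cart arrives there on crossing 9 is 4 — never all 5.
So no plan with fewer than 11 crossings exists, and this one achieves 11:
1. Guard goes to cell block B with the fuel sample.
2. Guard goes back to cell block A alone.
3. Guard goes to cell block B with the reducing agent.
4. Guard goes back to cell block A alone.
5. Guard goes to cell block B with the peroxide.
6. Guard goes back to cell block A with the fuel sample.
7. Guard goes to cell block B with the solvent jar.
8. Guard goes back to cell block A alone.
9. Guard goes to cell block B with the acid flask.
10. Guard goes back to cell block A alone.
11. Guard goes to cell block B with the fuel sample.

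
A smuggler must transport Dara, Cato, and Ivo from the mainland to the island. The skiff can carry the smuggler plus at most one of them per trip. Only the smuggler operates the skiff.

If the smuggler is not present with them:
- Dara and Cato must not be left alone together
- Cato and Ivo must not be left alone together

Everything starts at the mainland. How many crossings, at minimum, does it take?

Counting alone: the smuggler can take at most 1 across per trip to the island, so moving all 3 needs at least 3 loaded trips out, with a return between consecutive ones — at least 5 crossings.
The safety rule pushes this higher. Following every safe sequence of crossings, the most of the 3 that can be at the island as the skiff arrives there on crossing 5 is 2 — never all 3.
So no plan with fewer than 7 crossings exists, and this one achieves 7:
1. Smuggler goes to the island with Cato.
2. Smuggler goes back to the mainland alone.
3. Smuggler goes to the island with Dara.
4. Smuggler goes back to the mainland with Cato.
5. Smuggler goes to the island with Ivo.
6. Smuggler goes back to the mainland alone.
7. Smuggler goes to the island with Cato.

7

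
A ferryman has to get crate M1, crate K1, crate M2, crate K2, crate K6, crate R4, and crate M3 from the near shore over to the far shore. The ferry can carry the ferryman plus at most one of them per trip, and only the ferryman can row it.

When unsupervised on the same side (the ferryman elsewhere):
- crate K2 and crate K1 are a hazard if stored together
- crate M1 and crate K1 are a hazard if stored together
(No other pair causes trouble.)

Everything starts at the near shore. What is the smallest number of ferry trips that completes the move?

Counting alone: the ferryman can take at most 1 across per trip to the far shore, so moving all 7 needs at least 7 loaded trips out, with a return between consecutive ones — at least 13 crossings.
The safety rule pushes this higher. Following every safe sequence of crossings, the most of the 7 that can be at the far shore as the ferry arrives there on crossing 13 is 6 — never all 7.
So no plan with fewer than 15 crossings exists, and this one achieves 15:
1. Ferryman goes to the far shore with crate K1.
2. Ferryman goes back to the near shore alone.
3. Ferryman goes to the far shore with crate M1.
4. Ferryman goes back to the near shore with crate K1.
5. Ferryman goes to the far shore with crate K2.
6. Ferryman goes back to the near shore alone.
7. Ferryman goes to the far shore with crate M2.
8. Ferryman goes back to the near shore alone.
9. Ferryman goes to the far shore with crate K6.
10. Ferryman goes back to the near shore alone.
11. Ferryman goes to the far shore with crate R4.
12. Ferryman goes back to the near shore alone.
13. Ferryman goes to the far shore with crate M3.
14. Ferryman goes back to the near shore alone.
15. Ferryman goes to the far shore with crate K1.

15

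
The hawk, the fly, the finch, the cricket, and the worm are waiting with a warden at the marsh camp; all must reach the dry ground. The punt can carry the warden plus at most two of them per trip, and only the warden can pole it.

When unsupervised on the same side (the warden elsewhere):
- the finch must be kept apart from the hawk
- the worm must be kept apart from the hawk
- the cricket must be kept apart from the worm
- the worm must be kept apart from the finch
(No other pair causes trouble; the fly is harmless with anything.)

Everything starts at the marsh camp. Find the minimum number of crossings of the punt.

7

Counting alone: the warden can take at most 2 across per trip to the dry ground, so moving all 5 needs at least 3 loaded trips out, with a return between consecutive ones — at least 5 crossings.
The safety rule pushes this higher. Following every safe sequence of crossings, the most of the 5 that can be at the dry ground as the punt arrives there on crossing 5 is 4 — never all 5.
So no plan with fewer than 7 crossings exists, and this one achieves 7:
1. Warden goes to the dry ground with the hawk and the worm.  [the marsh camp: the cricket, the finch, the fly | the dry ground: the hawk, the worm]
2. Warden goes back to the marsh camp with the hawk.  [the marsh camp: the cricket, the finch, the fly, the hawk | the dry ground: the worm]
3. Warden goes to the dry ground with the fly and the hawk.  [the marsh camp: the cricket, the finch | the dry ground: the fly, the hawk, the worm]
4. Warden goes back to the marsh camp with the hawk.  [the marsh camp: the cricket, the finch, the hawk | the dry ground: the fly, the worm]
5. Warden goes to the dry ground with the cricket and the hawk.  [the marsh camp: the finch | the dry ground: the cricket, the fly, the hawk, the worm]
6. Warden goes back to the marsh camp with the worm.  [the marsh camp: the finch, the worm | the dry ground: the cricket, the fly, the hawk]
7. Warden goes to the dry ground with the finch and the worm.  [the marsh camp: — | the dry ground: the cricket, the finch, the fly, the hawk, the worm]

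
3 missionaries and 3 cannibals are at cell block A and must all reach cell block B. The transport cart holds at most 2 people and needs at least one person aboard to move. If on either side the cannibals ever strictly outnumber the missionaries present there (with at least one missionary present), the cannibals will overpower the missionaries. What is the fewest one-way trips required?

Counting alone: each trip to cell block B takes at most 2 across and each return brings at least 1 back, so after t trips out (and t−1 returns) at most 2t − (t−1) of the 6 are across; that first reaches 6 at t = 5, so at least 9 crossings are needed.
The safety rule pushes this higher. Following every safe sequence of crossings, the most of the 6 that can be at cell block B as the transport cart arrives there on crossing 9 is 5 — never all 6.
So no plan with fewer than 11 crossings exists, and this one achieves 11:
1. 2 cannibals → cell block B.  (cell block A: 3M 1C; cell block B: 0M 2C)
2. 1 cannibal ← cell block A.  (cell block A: 3M 2C; cell block B: 0M 1C)
3. 2 cannibals → cell block B.  (cell block A: 3M 0C; cell block B: 0M 3C)
4. 1 cannibal ← cell block A.  (cell block A: 3M 1C; cell block B: 0M 2C)
5. 2 missionaries → cell block B.  (cell block A: 1M 1C; cell block B: 2M 2C)
6. 1 missionary and 1 cannibal ← cell block A.  (cell block A: 2M 2C; cell block B: 1M 1C)
7. 2 missionaries → cell block B.  (cell block A: 0M 2C; cell block B: 3M 1C)
8. 1 cannibal ← cell block A.  (cell block A: 0M 3C; cell block B: 3M 0C)
9. 2 cannibals → cell block B.  (cell block A: 0M 1C; cell block B: 3M 2C)
10. 1 cannibal ← cell block A.  (cell block A: 0M 2C; cell block B: 3M 1C)
11. 2 cannibals → cell block B.  (cell block A: 0M 0C; cell block B: 3M 3C)

11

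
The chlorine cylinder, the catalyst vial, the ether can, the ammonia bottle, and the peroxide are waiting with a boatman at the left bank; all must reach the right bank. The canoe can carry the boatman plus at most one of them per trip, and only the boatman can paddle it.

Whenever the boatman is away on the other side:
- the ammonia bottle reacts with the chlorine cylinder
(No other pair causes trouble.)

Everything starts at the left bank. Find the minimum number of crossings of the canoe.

9

Counting alone: the boatman can take at most 1 across per trip to the right bank, so moving all 5 needs at least 5 loaded trips out, with a return between consecutive ones — at least 9 crossings.
The plan below uses exactly 9 crossings, so it is optimal:
1. Boatman goes to the right bank with the chlorine cylinder.  [the left bank: the ammonia bottle, the catalyst vial, the ether can, the peroxide | the right bank: the chlorine cylinder]
2. Boatman goes back to the left bank alone.  [the left bank: the ammonia bottle, the catalyst vial, the ether can, the peroxide | the right bank: the chlorine cylinder]
3. Boatman goes to the right bank with the catalyst vial.  [the left bank: the ammonia bottle, the ether can, the peroxide | the right bank: the catalyst vial, the chlorine cylinder]
4. Boatman goes back to the left bank alone.  [the left bank: the ammonia bottle, the ether can, the peroxide | the right bank: the catalyst vial, the chlorine cylinder]
5. Boatman goes to the right bank with the ether can.  [the left bank: the ammonia bottle, the peroxide | the right bank: the catalyst vial, the chlorine cylinder, the ether can]
6. Boatman goes back to the left bank alone.  [the left bank: the ammonia bottle, the peroxide | the right bank: the catalyst vial, the chlorine cylinder, the ether can]
7. Boatman goes to the right bank with the peroxide.  [the left bank: the ammonia bottle | the right bank: the catalyst vial, the chlorine cylinder, the ether can, the peroxide]
8. Boatman goes back to the left bank alone.  [the left bank: the ammonia bottle | the right bank: the catalyst vial, the chlorine cylinder, the ether can, the peroxide]
9. Boatman goes to the right bank with the ammonia bottle.  [the left bank: — | the right bank: the ammonia bottle, the catalyst vial, the chlorine cylinder, the ether can, the peroxide]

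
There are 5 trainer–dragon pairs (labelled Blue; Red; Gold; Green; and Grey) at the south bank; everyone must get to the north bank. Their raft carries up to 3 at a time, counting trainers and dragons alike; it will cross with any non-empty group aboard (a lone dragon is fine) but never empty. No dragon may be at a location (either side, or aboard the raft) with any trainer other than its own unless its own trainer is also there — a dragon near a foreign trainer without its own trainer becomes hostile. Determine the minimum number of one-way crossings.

Counting alone: each trip to the north bank takes at most 3 across and each return brings at least 1 back, so after t trips out (and t−1 returns) at most 3t − (t−1) of the 10 are across; that first reaches 10 at t = 5, so at least 9 crossings are needed.
The safety rule pushes this higher. Following every safe sequence of crossings, the most of the 10 that can be at the north bank as the raft arrives there on crossing 9 is 9 — never all 10.
So no plan with fewer than 11 crossings exists, and this one achieves 11:
1. dragon Blue and trainer Blue cross → the north bank.
2. trainer Blue crosses ← the south bank.
3. dragon Gold, dragon Green, and dragon Red cross → the north bank.
4. dragon Blue crosses ← the south bank.
5. trainer Gold, trainer Green, and trainer Red cross → the north bank.
6. dragon Red and trainer Red cross ← the south bank.
7. trainer Blue, trainer Grey, and trainer Red cross → the north bank.
8. dragon Gold crosses ← the south bank.
9. dragon Blue and dragon Red cross → the north bank.
10. dragon Blue crosses ← the south bank.
11. dragon Blue, dragon Gold, and dragon Grey cross → the north bank.

11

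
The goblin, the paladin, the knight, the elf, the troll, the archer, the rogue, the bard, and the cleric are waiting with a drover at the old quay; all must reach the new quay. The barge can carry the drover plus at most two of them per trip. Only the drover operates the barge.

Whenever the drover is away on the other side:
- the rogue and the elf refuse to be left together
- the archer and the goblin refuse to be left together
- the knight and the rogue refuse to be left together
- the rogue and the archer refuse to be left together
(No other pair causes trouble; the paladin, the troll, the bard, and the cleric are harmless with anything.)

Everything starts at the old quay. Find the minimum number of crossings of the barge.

9

Counting alone: the drover can take at most 2 across per trip to the new quay, so moving all 9 needs at least 5 loaded trips out, with a return between consecutive ones — at least 9 crossings.
The plan below uses exactly 9 crossings, so it is optimal:
1. Drover goes to the new quay with the goblin and the rogue.  [the old quay: the archer, the bard, the cleric, the elf, the knight, the paladin, the troll | the new quay: the goblin, the rogue]
2. Drover goes back to the old quay alone.  [the old quay: the archer, the bard, the cleric, the elf, the knight, the paladin, the troll | the new quay: the goblin, the rogue]
3. Drover goes to the new quay with the paladin and the troll.  [the old quay: the archer, the bard, the cleric, the elf, the knight | the new quay: the goblin, the paladin, the rogue, the troll]
4. Drover goes back to the old quay alone.  [the old quay: the archer, the bard, the cleric, the elf, the knight | the new quay: the goblin, the paladin, the rogue, the troll]
5. Drover goes to the new quay with the bard and the cleric.  [the old quay: the archer, the elf, the knight | the new quay: the bard, the cleric, the goblin, the paladin, the rogue, the troll]
6. Drover goes back to the old quay alone.  [the old quay: the archer, the elf, the knight | the new quay: the bard, the cleric, the goblin, the paladin, the rogue, the troll]
7. Drover goes to the new quay with the elf and the knight.  [the old quay: the archer | the new quay: the bard, the cleric, the elf, the goblin, the knight, the paladin, the rogue, the troll]
8. Drover goes back to the old quay with the rogue.  [the old quay: the archer, the rogue | the new quay: the bard, the cleric, the elf, the goblin, the knight, the paladin, the troll]
9. Drover goes to the new quay with the archer and the rogue.  [the old quay: — | the new quay: the archer, the bard, the cleric, the elf, the goblin, the knight, the paladin, the rogue, the troll]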